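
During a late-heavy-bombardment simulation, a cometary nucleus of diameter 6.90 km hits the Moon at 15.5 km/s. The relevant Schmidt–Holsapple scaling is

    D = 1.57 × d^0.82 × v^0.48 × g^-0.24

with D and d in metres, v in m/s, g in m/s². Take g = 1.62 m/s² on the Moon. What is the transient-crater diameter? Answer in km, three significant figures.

In SI units: d = 6900 m, v = 15500 m/s.
d^0.82 = 6900^0.82 = 1406
v^0.48 = 15500^0.48 = 102.7
g^-0.24 = 1.62^-0.24 = 0.8907
D = 1.57 × 1406 × 102.7 × 0.8907 = 2.019 × 10^5 m
   = 201.9 km

D ≈ 202 km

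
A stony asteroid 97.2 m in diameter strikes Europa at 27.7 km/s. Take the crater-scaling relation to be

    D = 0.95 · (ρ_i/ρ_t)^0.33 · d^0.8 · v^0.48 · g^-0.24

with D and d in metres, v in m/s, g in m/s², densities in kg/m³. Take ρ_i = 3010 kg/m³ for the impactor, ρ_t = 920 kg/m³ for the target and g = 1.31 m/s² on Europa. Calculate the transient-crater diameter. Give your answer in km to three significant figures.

In SI units: v = 27700 m/s.
(ρ_i/ρ_t)^0.33 = (3010/920)^0.33 = 1.479
d^0.8 = 97.2^0.8 = 38.92
v^0.48 = 27700^0.48 = 135.6
g^-0.24 = 1.31^-0.24 = 0.9372
D = 0.95 × 1.479 × 38.92 × 135.6 × 0.9372 = 6950 m
   = 6.950 km

D ≈ 6.95 km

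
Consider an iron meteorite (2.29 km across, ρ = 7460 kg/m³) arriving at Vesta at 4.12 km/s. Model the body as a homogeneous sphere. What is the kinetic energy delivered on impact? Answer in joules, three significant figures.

E ≈ 3.98 × 10^20 J

d = 2290 m; v = 4120 m/s.
Mass m = (π/6) ρ d³ = (π/6) × 7460 × (2290)³ = 4.691 × 10^13 kg
E = ½ m v² = 0.5 × 4.691 × 10^13 × (4120)² = 3.981 × 10^20 J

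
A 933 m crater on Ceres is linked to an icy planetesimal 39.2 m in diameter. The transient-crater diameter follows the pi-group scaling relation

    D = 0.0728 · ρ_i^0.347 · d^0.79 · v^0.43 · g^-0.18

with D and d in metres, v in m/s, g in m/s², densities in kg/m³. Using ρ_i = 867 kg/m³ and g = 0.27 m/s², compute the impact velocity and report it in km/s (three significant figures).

v ≈ 10.4 km/s

Rearranging for v: v = [D / (0.0728 · 867^0.347 · 39.2^0.79 · 0.27^-0.18)]^(1/0.43).
867^0.347 = 10.46
39.2^0.79 = 18.14
0.27^-0.18 = 1.266
Denominator = 0.0728 × 10.46 × 18.14 × 1.266 = 17.49
D / 17.49 = 933 / 17.49 = 53.34
v = 53.34^(1/0.43) = 53.34^2.3256 = 10386 m/s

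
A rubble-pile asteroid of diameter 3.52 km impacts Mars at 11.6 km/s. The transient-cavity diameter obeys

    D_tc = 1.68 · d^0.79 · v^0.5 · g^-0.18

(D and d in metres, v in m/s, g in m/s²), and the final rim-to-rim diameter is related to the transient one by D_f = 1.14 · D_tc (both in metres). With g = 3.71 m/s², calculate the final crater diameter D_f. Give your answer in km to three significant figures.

In SI: d = 3520 m, v = 11600 m/s.
d^0.79 = 3520^0.79 = 633.5
v^0.5 = 11600^0.5 = 107.7
g^-0.18 = 3.71^-0.18 = 0.7898
D_tc = 1.68 × 633.5 × 107.7 × 0.7898 = 90530 m
D_f = 1.14 × 90530 = 1.032 × 10^5 m
     = 103.2 km

D_f ≈ 103 km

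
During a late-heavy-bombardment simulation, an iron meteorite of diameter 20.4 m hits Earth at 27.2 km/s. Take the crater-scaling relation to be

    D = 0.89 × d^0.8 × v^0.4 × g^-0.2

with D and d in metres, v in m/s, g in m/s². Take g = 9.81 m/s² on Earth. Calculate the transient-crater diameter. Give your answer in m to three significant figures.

D ≈ 374 m

In SI units: v = 27200 m/s.
d^0.8 = 20.4^0.8 = 11.16
v^0.4 = 27200^0.4 = 59.41
g^-0.2 = 9.81^-0.2 = 0.6334
D = 0.89 × 11.16 × 59.41 × 0.6334 = 373.8 m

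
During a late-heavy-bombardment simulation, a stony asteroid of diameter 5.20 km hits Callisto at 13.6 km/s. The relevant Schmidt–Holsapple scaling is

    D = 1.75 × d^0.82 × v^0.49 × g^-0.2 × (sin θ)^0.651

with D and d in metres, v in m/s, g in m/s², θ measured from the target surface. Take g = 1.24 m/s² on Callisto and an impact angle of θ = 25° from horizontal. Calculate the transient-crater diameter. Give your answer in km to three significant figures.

D ≈ 113 km

In SI units: d = 5200 m, v = 13600 m/s.
d^0.82 = 5200^0.82 = 1115
v^0.49 = 13600^0.49 = 106.0
g^-0.2 = 1.24^-0.2 = 0.9579
(sin 25°)^0.651 = 0.4226^0.651 = 0.5708
D = 1.75 × 1115 × 106.0 × 0.9579 × 0.5708 = 1.131 × 10^5 m
   = 113.1 km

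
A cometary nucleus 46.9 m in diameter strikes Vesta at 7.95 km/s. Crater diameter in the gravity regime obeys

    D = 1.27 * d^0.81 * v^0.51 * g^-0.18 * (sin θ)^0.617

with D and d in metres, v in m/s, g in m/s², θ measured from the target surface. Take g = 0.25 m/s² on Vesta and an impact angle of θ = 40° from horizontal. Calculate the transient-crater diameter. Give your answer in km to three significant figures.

D ≈ 2.73 km

In SI units: v = 7950 m/s.
d^0.81 = 46.9^0.81 = 22.58
v^0.51 = 7950^0.51 = 97.54
g^-0.18 = 0.25^-0.18 = 1.283
(sin 40°)^0.617 = 0.6428^0.617 = 0.7613
D = 1.27 × 22.58 × 97.54 × 1.283 × 0.7613 = 2732 m
   = 2.732 km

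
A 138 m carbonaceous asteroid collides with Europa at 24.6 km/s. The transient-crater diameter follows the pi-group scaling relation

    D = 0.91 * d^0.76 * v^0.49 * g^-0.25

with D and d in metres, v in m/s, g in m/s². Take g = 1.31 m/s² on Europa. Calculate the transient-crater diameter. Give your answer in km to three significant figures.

In SI units: v = 24600 m/s.
d^0.76 = 138^0.76 = 42.30
v^0.49 = 24600^0.49 = 141.8
g^-0.25 = 1.31^-0.25 = 0.9347
D = 0.91 × 42.30 × 141.8 × 0.9347 = 5102 m
   = 5.102 km

D ≈ 5.10 km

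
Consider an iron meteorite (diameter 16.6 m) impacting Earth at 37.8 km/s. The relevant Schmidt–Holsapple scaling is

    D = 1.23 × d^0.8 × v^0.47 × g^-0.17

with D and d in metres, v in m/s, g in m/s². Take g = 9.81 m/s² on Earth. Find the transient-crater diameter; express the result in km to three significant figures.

D ≈ 1.12 km

In SI units: v = 37800 m/s.
d^0.8 = 16.6^0.8 = 9.464
v^0.47 = 37800^0.47 = 141.7
g^-0.17 = 9.81^-0.17 = 0.6783
D = 1.23 × 9.464 × 141.7 × 0.6783 = 1119 m
   = 1.119 km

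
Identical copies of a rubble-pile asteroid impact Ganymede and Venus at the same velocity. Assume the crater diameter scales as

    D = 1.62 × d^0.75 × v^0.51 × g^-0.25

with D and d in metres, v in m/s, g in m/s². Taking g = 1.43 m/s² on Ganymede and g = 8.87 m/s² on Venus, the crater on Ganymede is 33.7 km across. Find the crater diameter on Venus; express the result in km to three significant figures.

All impactor-dependent factors cancel in the ratio, leaving D_Venus/D_Ganymede = (g_Venus/g_Ganymede)^-0.25.
(8.87/1.43)^-0.25 = 6.203^-0.25 = 0.6337
D_Venus = 0.6337 × 33.7 km = 21.4 km

D ≈ 21.4 km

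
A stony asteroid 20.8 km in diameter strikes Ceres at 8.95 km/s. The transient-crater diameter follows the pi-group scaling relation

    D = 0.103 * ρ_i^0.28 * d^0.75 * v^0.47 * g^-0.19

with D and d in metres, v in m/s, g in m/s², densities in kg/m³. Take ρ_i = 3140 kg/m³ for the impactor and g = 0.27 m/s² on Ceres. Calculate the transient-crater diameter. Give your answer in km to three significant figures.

D ≈ 157 km

In SI units: d = 20800 m, v = 8950 m/s.
ρ_i^0.28 = 3140^0.28 = 9.531
d^0.75 = 20800^0.75 = 1732
v^0.47 = 8950^0.47 = 72.00
g^-0.19 = 0.27^-0.19 = 1.282
D = 0.103 × 9.531 × 1732 × 72.00 × 1.282 = 1.569 × 10^5 m
   = 156.9 km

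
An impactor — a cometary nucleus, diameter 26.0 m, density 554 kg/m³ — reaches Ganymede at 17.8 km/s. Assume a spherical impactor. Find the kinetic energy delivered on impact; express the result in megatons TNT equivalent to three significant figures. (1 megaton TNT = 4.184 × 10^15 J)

E ≈ 0.193 Mt TNT

v = 17800 m/s.
Mass m = (π/6) ρ d³ = (π/6) × 554 × (26)³ = 5.098 × 10^6 kg
E = ½ m v² = 0.5 × 5.098 × 10^6 × (17800)² = 8.076 × 10^14 J
   = 8.076 × 10^14 / 4.184×10^15 = 0.1930 Mt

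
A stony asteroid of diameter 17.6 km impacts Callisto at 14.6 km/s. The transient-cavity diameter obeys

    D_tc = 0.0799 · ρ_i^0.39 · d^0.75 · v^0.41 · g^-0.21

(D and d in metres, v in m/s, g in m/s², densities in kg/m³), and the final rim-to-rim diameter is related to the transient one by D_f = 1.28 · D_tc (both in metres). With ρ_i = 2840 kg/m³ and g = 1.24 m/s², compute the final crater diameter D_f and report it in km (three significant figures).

D_f ≈ 169 km

In SI: d = 17600 m, v = 14600 m/s.
ρ_i^0.39 = 2840^0.39 = 22.22
d^0.75 = 17600^0.75 = 1528
v^0.41 = 14600^0.41 = 50.98
g^-0.21 = 1.24^-0.21 = 0.9558
D_tc = 0.0799 × 22.22 × 1528 × 50.98 × 0.9558 = 1.322 × 10^5 m
D_f = 1.28 × 1.322 × 10^5 = 1.692 × 10^5 m
     = 169.2 km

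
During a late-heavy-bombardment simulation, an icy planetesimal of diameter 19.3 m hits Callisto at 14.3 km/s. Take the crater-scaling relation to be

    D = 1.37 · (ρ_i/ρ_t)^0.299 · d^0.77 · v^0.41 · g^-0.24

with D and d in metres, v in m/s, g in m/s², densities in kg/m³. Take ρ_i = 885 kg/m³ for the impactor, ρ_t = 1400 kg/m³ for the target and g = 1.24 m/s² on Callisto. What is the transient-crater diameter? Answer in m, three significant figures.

D ≈ 560 m

In SI units: v = 14300 m/s.
(ρ_i/ρ_t)^0.299 = (885/1400)^0.299 = 0.8719
d^0.77 = 19.3^0.77 = 9.770
v^0.41 = 14300^0.41 = 50.55
g^-0.24 = 1.24^-0.24 = 0.9497
D = 1.37 × 0.8719 × 9.770 × 50.55 × 0.9497 = 560.3 m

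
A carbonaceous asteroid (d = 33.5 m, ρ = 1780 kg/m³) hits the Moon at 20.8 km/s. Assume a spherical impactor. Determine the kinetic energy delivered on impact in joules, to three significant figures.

E ≈ 7.58 × 10^15 J

v = 20800 m/s.
Mass m = (π/6) ρ d³ = (π/6) × 1780 × (33.5)³ = 3.504 × 10^7 kg
E = ½ m v² = 0.5 × 3.504 × 10^7 × (20800)² = 7.580 × 10^15 J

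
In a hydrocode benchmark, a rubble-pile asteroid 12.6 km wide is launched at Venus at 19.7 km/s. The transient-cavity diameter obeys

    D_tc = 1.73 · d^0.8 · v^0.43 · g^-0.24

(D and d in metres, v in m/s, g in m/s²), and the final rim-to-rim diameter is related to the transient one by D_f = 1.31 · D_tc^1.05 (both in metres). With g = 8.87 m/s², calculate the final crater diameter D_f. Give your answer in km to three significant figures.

D_f ≈ 325 km

In SI: d = 12600 m, v = 19700 m/s.
d^0.8 = 12600^0.8 = 1907
v^0.43 = 19700^0.43 = 70.25
g^-0.24 = 8.87^-0.24 = 0.5922
D_tc = 1.73 × 1907 × 70.25 × 0.5922 = 1.372 × 10^5 m
D_f = 1.31 × (1.372 × 10^5)^1.05 = 3.247 × 10^5 m
     = 324.7 km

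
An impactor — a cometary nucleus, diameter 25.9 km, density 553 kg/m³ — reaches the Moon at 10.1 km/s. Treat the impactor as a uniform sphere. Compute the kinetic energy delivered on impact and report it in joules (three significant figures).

E ≈ 2.57 × 10^23 J

d = 25900 m; v = 10100 m/s.
Mass m = (π/6) ρ d³ = (π/6) × 553 × (25900)³ = 5.031 × 10^15 kg
E = ½ m v² = 0.5 × 5.031 × 10^15 × (10100)² = 2.566 × 10^23 J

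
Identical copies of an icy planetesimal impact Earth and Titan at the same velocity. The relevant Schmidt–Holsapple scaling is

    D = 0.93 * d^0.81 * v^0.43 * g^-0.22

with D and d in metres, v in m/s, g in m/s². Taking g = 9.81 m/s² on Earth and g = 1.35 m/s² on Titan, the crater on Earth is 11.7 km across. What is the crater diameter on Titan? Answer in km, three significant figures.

All impactor-dependent factors cancel in the ratio, leaving D_Titan/D_Earth = (g_Titan/g_Earth)^-0.22.
(1.35/9.81)^-0.22 = 0.1376^-0.22 = 1.547
D_Titan = 1.547 × 11.7 km = 18.1 km

D ≈ 18.1 km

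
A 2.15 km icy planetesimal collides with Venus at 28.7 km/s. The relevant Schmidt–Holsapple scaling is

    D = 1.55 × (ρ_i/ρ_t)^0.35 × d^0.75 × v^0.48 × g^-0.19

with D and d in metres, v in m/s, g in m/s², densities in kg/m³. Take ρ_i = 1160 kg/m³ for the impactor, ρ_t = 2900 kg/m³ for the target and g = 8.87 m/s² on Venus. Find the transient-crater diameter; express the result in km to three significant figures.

D ≈ 32.4 km

In SI units: d = 2150 m, v = 28700 m/s.
(ρ_i/ρ_t)^0.35 = (1160/2900)^0.35 = 0.7256
d^0.75 = 2150^0.75 = 315.7
v^0.48 = 28700^0.48 = 138.0
g^-0.19 = 8.87^-0.19 = 0.6605
D = 1.55 × 0.7256 × 315.7 × 138.0 × 0.6605 = 32363 m
   = 32.36 km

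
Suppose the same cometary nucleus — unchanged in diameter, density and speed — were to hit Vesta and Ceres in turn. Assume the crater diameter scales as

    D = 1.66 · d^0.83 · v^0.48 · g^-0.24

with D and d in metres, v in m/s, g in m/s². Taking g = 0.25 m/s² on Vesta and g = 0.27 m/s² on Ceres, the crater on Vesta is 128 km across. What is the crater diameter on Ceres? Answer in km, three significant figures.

D ≈ 126 km

All impactor-dependent factors cancel in the ratio, leaving D_Ceres/D_Vesta = (g_Ceres/g_Vesta)^-0.24.
(0.27/0.25)^-0.24 = 1.080^-0.24 = 0.9817
D_Ceres = 0.9817 × 128 km = 126 km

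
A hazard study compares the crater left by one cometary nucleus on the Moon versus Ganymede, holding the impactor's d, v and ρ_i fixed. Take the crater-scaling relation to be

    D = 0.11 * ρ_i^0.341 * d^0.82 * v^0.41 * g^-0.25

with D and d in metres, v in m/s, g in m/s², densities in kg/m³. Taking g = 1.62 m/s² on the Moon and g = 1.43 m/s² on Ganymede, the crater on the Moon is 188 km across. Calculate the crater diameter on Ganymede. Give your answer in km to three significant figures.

D ≈ 194 km

All impactor-dependent factors cancel in the ratio, leaving D_Ganymede/D_Moon = (g_Ganymede/g_Moon)^-0.25.
(1.43/1.62)^-0.25 = 0.8827^-0.25 = 1.032
D_Ganymede = 1.032 × 188 km = 194 km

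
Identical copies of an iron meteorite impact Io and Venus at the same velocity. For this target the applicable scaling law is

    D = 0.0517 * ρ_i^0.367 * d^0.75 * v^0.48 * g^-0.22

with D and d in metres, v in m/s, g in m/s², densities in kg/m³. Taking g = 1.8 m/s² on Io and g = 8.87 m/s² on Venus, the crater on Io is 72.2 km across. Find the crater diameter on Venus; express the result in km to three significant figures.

All impactor-dependent factors cancel in the ratio, leaving D_Venus/D_Io = (g_Venus/g_Io)^-0.22.
(8.87/1.8)^-0.22 = 4.928^-0.22 = 0.7041
D_Venus = 0.7041 × 72.2 km = 50.8 km

D ≈ 50.8 km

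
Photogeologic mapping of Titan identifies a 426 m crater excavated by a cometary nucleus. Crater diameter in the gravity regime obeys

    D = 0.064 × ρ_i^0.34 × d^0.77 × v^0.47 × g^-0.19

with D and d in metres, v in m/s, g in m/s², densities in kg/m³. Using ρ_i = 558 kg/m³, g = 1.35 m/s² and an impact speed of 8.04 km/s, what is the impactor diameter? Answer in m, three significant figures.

d ≈ 25.2 m

Rearranging for d: d = [D / (0.064 · 558^0.34 · 8040^0.47 · 1.35^-0.19)]^(1/0.77).
558^0.34 = 8.587
8040^0.47 = 68.47
1.35^-0.19 = 0.9446
Denominator = 0.064 × 8.587 × 68.47 × 0.9446 = 35.54
D / 35.54 = 426 / 35.54 = 11.99
d = 11.99^(1/0.77) = 11.99^1.2987 = 25.18 m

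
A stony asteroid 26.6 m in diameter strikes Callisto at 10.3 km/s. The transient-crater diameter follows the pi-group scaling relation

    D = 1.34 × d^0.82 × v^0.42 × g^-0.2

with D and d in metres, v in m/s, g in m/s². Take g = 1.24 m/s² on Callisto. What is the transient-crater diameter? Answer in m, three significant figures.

D ≈ 917 m

In SI units: v = 10300 m/s.
d^0.82 = 26.6^0.82 = 14.74
v^0.42 = 10300^0.42 = 48.46
g^-0.2 = 1.24^-0.2 = 0.9579
D = 1.34 × 14.74 × 48.46 × 0.9579 = 916.9 m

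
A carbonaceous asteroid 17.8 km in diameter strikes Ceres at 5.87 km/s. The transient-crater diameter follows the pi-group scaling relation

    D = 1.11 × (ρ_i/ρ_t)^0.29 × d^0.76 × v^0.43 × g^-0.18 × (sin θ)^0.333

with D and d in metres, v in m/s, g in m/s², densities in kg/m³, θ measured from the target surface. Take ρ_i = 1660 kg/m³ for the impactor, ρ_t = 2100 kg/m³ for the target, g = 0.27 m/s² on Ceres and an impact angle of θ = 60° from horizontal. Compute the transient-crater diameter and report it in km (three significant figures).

In SI units: d = 17800 m, v = 5870 m/s.
(ρ_i/ρ_t)^0.29 = (1660/2100)^0.29 = 0.9341
d^0.76 = 17800^0.76 = 1699
v^0.43 = 5870^0.43 = 41.74
g^-0.18 = 0.27^-0.18 = 1.266
(sin 60°)^0.333 = 0.8660^0.333 = 0.9532
D = 1.11 × 0.9341 × 1699 × 41.74 × 1.266 × 0.9532 = 88732 m
   = 88.73 km

D ≈ 88.7 km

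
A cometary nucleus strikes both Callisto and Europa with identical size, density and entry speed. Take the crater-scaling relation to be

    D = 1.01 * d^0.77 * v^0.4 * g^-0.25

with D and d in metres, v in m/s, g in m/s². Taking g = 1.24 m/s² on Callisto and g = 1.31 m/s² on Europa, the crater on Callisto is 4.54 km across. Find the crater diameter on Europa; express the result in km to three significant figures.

All impactor-dependent factors cancel in the ratio, leaving D_Europa/D_Callisto = (g_Europa/g_Callisto)^-0.25.
(1.31/1.24)^-0.25 = 1.056^-0.25 = 0.9865
D_Europa = 0.9865 × 4.54 km = 4.48 km

D ≈ 4.48 km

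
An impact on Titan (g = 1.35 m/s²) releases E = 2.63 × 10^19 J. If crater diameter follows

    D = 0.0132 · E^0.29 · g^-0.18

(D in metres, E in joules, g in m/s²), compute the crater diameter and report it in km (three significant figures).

E^0.29 = (2.63 × 10^19)^0.29 = 4.283 × 10^5
g^-0.18 = 1.35^-0.18 = 0.9474
D = 0.0132 × 4.283 × 10^5 × 0.9474 = 5356 m
   = 5.356 km

D ≈ 5.36 km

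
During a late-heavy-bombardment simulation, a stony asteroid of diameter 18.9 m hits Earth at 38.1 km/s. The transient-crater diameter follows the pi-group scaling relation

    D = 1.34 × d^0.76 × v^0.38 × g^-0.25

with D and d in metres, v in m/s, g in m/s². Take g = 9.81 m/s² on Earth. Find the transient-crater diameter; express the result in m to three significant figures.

D ≈ 389 m

In SI units: v = 38100 m/s.
d^0.76 = 18.9^0.76 = 9.335
v^0.38 = 38100^0.38 = 55.05
g^-0.25 = 9.81^-0.25 = 0.5650
D = 1.34 × 9.335 × 55.05 × 0.5650 = 389.1 m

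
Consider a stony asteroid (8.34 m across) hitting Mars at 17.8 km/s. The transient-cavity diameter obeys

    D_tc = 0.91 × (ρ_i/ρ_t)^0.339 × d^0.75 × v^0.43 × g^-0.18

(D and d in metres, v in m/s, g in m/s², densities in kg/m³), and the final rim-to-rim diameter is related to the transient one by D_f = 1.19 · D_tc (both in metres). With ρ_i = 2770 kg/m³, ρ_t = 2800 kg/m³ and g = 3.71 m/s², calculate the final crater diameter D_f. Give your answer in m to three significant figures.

D_f ≈ 281 m

v = 17800 m/s.
(ρ_i/ρ_t)^0.339 = (2770/2800)^0.339 = 0.9964
d^0.75 = 8.34^0.75 = 4.908
v^0.43 = 17800^0.43 = 67.25
g^-0.18 = 3.71^-0.18 = 0.7898
D_tc = 0.91 × 0.9964 × 4.908 × 67.25 × 0.7898 = 236.4 m
D_f = 1.19 × 236.4 = 281.3 m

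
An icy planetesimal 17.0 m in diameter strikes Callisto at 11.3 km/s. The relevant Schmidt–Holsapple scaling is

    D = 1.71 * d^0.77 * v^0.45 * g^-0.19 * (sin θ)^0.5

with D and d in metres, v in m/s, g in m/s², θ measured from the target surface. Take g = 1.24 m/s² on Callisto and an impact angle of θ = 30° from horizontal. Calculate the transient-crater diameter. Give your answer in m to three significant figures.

In SI units: v = 11300 m/s.
d^0.77 = 17^0.77 = 8.860
v^0.45 = 11300^0.45 = 66.66
g^-0.19 = 1.24^-0.19 = 0.9600
(sin 30°)^0.5 = 0.5000^0.5 = 0.7071
D = 1.71 × 8.860 × 66.66 × 0.9600 × 0.7071 = 685.6 m

D ≈ 686 m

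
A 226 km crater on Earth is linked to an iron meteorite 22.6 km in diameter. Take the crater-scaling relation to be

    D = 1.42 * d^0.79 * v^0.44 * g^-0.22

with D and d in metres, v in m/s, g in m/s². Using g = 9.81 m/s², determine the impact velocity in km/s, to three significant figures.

Rearranging for v: v = [D / (1.42 · 22600^0.79 · 9.81^-0.22)]^(1/0.44).
D = 226000 m.
22600^0.79 = 2753
9.81^-0.22 = 0.6051
Denominator = 1.42 × 2753 × 0.6051 = 2365
D / 2365 = 226000 / 2365 = 95.56
v = 95.56^(1/0.44) = 95.56^2.2727 = 31665 m/s

v ≈ 31.7 km/s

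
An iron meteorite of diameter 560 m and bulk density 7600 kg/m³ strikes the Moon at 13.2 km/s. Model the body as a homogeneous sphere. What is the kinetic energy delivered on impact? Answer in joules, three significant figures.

E ≈ 6.09 × 10^19 J

v = 13200 m/s.
Mass m = (π/6) ρ d³ = (π/6) × 7600 × (560)³ = 6.988 × 10^11 kg
E = ½ m v² = 0.5 × 6.988 × 10^11 × (13200)² = 6.088 × 10^19 J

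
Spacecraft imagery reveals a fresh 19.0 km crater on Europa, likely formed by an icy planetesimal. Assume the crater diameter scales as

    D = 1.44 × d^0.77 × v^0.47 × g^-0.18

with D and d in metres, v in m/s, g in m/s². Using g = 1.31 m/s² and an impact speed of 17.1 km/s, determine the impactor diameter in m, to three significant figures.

Rearranging for d: d = [D / (1.44 · 17100^0.47 · 1.31^-0.18)]^(1/0.77).
D = 19000 m.
17100^0.47 = 97.61
1.31^-0.18 = 0.9526
Denominator = 1.44 × 97.61 × 0.9526 = 133.9
D / 133.9 = 19000 / 133.9 = 141.9
d = 141.9^(1/0.77) = 141.9^1.2987 = 623.4 m

d ≈ 623 m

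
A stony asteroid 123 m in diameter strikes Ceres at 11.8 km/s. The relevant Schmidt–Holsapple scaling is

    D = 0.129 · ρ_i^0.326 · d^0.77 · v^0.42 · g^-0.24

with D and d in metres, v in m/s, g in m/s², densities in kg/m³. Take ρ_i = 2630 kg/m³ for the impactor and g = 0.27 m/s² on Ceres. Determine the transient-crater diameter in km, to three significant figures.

D ≈ 4.80 km

In SI units: v = 11800 m/s.
ρ_i^0.326 = 2630^0.326 = 13.03
d^0.77 = 123^0.77 = 40.67
v^0.42 = 11800^0.42 = 51.31
g^-0.24 = 0.27^-0.24 = 1.369
D = 0.129 × 13.03 × 40.67 × 51.31 × 1.369 = 4802 m
   = 4.802 km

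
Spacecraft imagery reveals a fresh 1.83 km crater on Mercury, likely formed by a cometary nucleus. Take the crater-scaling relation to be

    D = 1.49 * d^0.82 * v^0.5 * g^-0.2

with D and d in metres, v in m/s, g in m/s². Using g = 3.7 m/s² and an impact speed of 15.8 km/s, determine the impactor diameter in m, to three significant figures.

d ≈ 22.2 m

Rearranging for d: d = [D / (1.49 · 15800^0.5 · 3.7^-0.2)]^(1/0.82).
D = 1830 m.
15800^0.5 = 125.7
3.7^-0.2 = 0.7698
Denominator = 1.49 × 125.7 × 0.7698 = 144.2
D / 144.2 = 1830 / 144.2 = 12.69
d = 12.69^(1/0.82) = 12.69^1.2195 = 22.17 m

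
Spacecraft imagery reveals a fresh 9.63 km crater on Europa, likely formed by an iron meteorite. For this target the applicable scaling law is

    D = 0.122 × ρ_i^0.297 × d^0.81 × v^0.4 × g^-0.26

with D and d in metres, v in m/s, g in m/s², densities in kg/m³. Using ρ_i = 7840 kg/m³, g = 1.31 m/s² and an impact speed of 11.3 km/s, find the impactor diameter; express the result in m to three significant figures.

d ≈ 451 m

Rearranging for d: d = [D / (0.122 · 7840^0.297 · 11300^0.4 · 1.31^-0.26)]^(1/0.81).
D = 9630 m.
7840^0.297 = 14.34
11300^0.4 = 41.81
1.31^-0.26 = 0.9322
Denominator = 0.122 × 14.34 × 41.81 × 0.9322 = 68.19
D / 68.19 = 9630 / 68.19 = 141.2
d = 141.2^(1/0.81) = 141.2^1.2346 = 451.0 m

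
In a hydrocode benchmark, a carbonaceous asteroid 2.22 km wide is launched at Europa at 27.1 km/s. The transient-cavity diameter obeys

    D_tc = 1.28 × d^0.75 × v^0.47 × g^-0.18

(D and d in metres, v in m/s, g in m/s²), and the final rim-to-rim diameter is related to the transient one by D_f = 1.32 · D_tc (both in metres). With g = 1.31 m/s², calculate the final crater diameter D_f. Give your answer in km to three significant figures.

D_f ≈ 63.1 km

In SI: d = 2220 m, v = 27100 m/s.
d^0.75 = 2220^0.75 = 323.4
v^0.47 = 27100^0.47 = 121.2
g^-0.18 = 1.31^-0.18 = 0.9526
D_tc = 1.28 × 323.4 × 121.2 × 0.9526 = 47790 m
D_f = 1.32 × 47790 = 63083 m
     = 63.08 km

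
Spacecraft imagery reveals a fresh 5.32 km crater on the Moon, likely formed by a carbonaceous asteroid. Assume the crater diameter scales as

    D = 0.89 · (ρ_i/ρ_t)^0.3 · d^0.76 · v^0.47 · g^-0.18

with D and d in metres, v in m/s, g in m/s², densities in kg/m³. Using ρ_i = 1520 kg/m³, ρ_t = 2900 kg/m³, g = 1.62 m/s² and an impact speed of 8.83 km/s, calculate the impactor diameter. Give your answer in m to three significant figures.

Rearranging for d: d = [D / (0.89 · (1520/2900)^0.3 · 8830^0.47 · 1.62^-0.18)]^(1/0.76).
D = 5320 m.
(1520/2900)^0.3 = 0.8238
8830^0.47 = 71.55
1.62^-0.18 = 0.9168
Denominator = 0.89 × 0.8238 × 71.55 × 0.9168 = 48.09
D / 48.09 = 5320 / 48.09 = 110.6
d = 110.6^(1/0.76) = 110.6^1.3158 = 488.8 m

d ≈ 489 m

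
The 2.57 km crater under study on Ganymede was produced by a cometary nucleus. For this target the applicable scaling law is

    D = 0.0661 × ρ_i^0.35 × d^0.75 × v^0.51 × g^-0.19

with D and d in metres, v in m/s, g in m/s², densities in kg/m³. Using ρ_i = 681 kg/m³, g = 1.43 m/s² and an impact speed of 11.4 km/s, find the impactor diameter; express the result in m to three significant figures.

d ≈ 120 m

Rearranging for d: d = [D / (0.0661 · 681^0.35 · 11400^0.51 · 1.43^-0.19)]^(1/0.75).
D = 2570 m.
681^0.35 = 9.808
11400^0.51 = 117.2
1.43^-0.19 = 0.9343
Denominator = 0.0661 × 9.808 × 117.2 × 0.9343 = 70.99
D / 70.99 = 2570 / 70.99 = 36.20
d = 36.20^(1/0.75) = 36.20^1.3333 = 119.7 m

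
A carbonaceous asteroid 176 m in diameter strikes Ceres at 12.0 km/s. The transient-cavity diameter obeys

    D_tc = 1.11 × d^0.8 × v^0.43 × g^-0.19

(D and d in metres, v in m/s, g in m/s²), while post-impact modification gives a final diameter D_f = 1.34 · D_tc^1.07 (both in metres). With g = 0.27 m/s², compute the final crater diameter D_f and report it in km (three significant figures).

D_f ≈ 12.3 km

v = 12000 m/s.
d^0.8 = 176^0.8 = 62.58
v^0.43 = 12000^0.43 = 56.76
g^-0.19 = 0.27^-0.19 = 1.282
D_tc = 1.11 × 62.58 × 56.76 × 1.282 = 5055 m
D_f = 1.34 × (5055)^1.07 = 12305 m
     = 12.31 km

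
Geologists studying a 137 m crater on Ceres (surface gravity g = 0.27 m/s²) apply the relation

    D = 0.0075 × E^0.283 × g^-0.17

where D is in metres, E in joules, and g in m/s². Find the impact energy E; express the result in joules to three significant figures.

E ≈ 5.22 × 10^14 J

Rearranging: E = [D / (0.0075 · g^-0.17)]^(1/0.283).
g^-0.17 = 0.27^-0.17 = 1.249
D / (0.0075 × 1.249) = 137 / (9.368 × 10^-3) = 1.462 × 10^4
E = (1.462 × 10^4)^3.5336 = 5.215 × 10^14 J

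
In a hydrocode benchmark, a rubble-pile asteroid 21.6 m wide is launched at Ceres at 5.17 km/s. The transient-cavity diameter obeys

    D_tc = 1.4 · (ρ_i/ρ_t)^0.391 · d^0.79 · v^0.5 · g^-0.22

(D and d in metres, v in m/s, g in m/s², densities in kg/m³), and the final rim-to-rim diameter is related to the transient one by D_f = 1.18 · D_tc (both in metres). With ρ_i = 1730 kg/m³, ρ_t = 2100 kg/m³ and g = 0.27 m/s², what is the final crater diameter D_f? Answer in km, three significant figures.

D_f ≈ 1.66 km

v = 5170 m/s.
(ρ_i/ρ_t)^0.391 = (1730/2100)^0.391 = 0.9270
d^0.79 = 21.6^0.79 = 11.33
v^0.5 = 5170^0.5 = 71.90
g^-0.22 = 0.27^-0.22 = 1.334
D_tc = 1.4 × 0.9270 × 11.33 × 71.90 × 1.334 = 1410 m
D_f = 1.18 × 1410 = 1664 m
     = 1.664 km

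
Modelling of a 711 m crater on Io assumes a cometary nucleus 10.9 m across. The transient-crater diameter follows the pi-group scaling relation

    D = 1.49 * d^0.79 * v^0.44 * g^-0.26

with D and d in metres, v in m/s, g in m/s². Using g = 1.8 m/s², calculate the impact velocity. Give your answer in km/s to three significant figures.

Rearranging for v: v = [D / (1.49 · 10.9^0.79 · 1.8^-0.26)]^(1/0.44).
10.9^0.79 = 6.600
1.8^-0.26 = 0.8583
Denominator = 1.49 × 6.600 × 0.8583 = 8.441
D / 8.441 = 711 / 8.441 = 84.23
v = 84.23^(1/0.44) = 84.23^2.2727 = 23769 m/s

v ≈ 23.8 km/s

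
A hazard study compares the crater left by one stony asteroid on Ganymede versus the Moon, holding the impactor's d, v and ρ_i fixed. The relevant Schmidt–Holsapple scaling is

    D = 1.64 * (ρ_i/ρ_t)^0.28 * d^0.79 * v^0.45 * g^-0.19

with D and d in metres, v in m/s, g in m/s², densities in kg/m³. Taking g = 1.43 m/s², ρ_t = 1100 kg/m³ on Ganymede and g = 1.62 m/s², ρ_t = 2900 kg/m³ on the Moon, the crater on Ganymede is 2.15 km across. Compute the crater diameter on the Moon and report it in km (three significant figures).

The impactor-only factors (d, v, ρ_i) cancel in the ratio, leaving D_Moon/D_Ganymede = (g_Moon/g_Ganymede)^-0.19 · (ρ_t,Ganymede/ρ_t,Moon)^0.28.
(1.62/1.43)^-0.19 = 1.133^-0.19 = 0.9766
(1100/2900)^0.28 = 0.3793^0.28 = 0.7623
Ratio = 0.9766 × 0.7623 = 0.7445
D_Moon = 0.7445 × 2.15 km = 1.60 km

D ≈ 1.60 km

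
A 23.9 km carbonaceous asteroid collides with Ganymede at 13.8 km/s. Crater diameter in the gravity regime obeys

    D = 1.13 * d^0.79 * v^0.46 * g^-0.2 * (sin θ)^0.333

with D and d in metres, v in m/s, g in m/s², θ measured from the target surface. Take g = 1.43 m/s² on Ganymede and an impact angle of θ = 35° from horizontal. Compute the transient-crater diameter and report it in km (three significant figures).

In SI units: d = 23900 m, v = 13800 m/s.
d^0.79 = 23900^0.79 = 2877
v^0.46 = 13800^0.46 = 80.23
g^-0.2 = 1.43^-0.2 = 0.9310
(sin 35°)^0.333 = 0.5736^0.333 = 0.8310
D = 1.13 × 2877 × 80.23 × 0.9310 × 0.8310 = 2.018 × 10^5 m
   = 201.8 km

D ≈ 202 km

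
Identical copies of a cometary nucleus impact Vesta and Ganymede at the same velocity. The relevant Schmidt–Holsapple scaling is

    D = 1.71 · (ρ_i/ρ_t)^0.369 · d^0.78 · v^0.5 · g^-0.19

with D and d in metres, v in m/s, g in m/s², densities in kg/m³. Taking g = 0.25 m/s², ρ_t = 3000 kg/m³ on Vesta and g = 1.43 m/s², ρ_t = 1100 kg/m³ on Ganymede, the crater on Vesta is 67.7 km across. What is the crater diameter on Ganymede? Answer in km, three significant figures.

The impactor-only factors (d, v, ρ_i) cancel in the ratio, leaving D_Ganymede/D_Vesta = (g_Ganymede/g_Vesta)^-0.19 · (ρ_t,Vesta/ρ_t,Ganymede)^0.369.
(1.43/0.25)^-0.19 = 5.720^-0.19 = 0.7180
(3000/1100)^0.369 = 2.727^0.369 = 1.448
Ratio = 0.7180 × 1.448 = 1.040
D_Ganymede = 1.040 × 67.7 km = 70.4 km

D ≈ 70.4 km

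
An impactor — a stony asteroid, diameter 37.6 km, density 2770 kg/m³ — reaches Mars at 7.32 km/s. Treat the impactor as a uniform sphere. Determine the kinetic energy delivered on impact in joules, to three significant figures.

E ≈ 2.07 × 10^24 J

d = 37600 m; v = 7320 m/s.
Mass m = (π/6) ρ d³ = (π/6) × 2770 × (37600)³ = 7.710 × 10^16 kg
E = ½ m v² = 0.5 × 7.710 × 10^16 × (7320)² = 2.066 × 10^24 J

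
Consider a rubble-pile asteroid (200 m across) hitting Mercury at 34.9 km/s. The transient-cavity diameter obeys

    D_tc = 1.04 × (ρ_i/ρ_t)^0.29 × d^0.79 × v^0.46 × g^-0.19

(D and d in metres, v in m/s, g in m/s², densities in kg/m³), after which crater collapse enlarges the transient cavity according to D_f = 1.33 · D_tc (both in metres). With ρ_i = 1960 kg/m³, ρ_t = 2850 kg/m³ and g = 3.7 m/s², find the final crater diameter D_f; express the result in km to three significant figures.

v = 34900 m/s.
(ρ_i/ρ_t)^0.29 = (1960/2850)^0.29 = 0.8971
d^0.79 = 200^0.79 = 65.74
v^0.46 = 34900^0.46 = 122.9
g^-0.19 = 3.7^-0.19 = 0.7799
D_tc = 1.04 × 0.8971 × 65.74 × 122.9 × 0.7799 = 5879 m
D_f = 1.33 × 5879 = 7819 m
     = 7.819 km

D_f ≈ 7.82 km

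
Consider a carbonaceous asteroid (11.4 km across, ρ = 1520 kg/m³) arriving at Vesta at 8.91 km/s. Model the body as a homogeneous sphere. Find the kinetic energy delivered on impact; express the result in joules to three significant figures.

E ≈ 4.68 × 10^22 J

d = 11400 m; v = 8910 m/s.
Mass m = (π/6) ρ d³ = (π/6) × 1520 × (11400)³ = 1.179 × 10^15 kg
E = ½ m v² = 0.5 × 1.179 × 10^15 × (8910)² = 4.680 × 10^22 J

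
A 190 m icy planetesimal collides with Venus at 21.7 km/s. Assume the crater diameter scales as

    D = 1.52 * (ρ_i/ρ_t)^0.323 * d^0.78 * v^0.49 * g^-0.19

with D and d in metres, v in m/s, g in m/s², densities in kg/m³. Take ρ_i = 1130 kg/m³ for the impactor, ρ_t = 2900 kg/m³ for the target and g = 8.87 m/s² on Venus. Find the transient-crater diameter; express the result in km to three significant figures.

D ≈ 5.91 km

In SI units: v = 21700 m/s.
(ρ_i/ρ_t)^0.323 = (1130/2900)^0.323 = 0.7375
d^0.78 = 190^0.78 = 59.90
v^0.49 = 21700^0.49 = 133.3
g^-0.19 = 8.87^-0.19 = 0.6605
D = 1.52 × 0.7375 × 59.90 × 133.3 × 0.6605 = 5912 m
   = 5.912 km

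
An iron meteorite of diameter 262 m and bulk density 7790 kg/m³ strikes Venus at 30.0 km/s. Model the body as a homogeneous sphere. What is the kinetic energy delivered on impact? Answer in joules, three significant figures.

v = 30000 m/s.
Mass m = (π/6) ρ d³ = (π/6) × 7790 × (262)³ = 7.336 × 10^10 kg
E = ½ m v² = 0.5 × 7.336 × 10^10 × (30000)² = 3.301 × 10^19 J

E ≈ 3.30 × 10^19 J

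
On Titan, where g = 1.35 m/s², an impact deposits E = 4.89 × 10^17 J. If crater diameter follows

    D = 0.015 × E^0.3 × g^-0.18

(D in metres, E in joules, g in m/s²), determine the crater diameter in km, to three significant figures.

E^0.3 = (4.89 × 10^17)^0.3 = 2.027 × 10^5
g^-0.18 = 1.35^-0.18 = 0.9474
D = 0.015 × 2.027 × 10^5 × 0.9474 = 2881 m
   = 2.881 km

D ≈ 2.88 km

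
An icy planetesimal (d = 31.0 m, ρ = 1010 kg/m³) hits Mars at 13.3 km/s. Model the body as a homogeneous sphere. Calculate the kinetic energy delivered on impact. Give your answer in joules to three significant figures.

v = 13300 m/s.
Mass m = (π/6) ρ d³ = (π/6) × 1010 × (31)³ = 1.575 × 10^7 kg
E = ½ m v² = 0.5 × 1.575 × 10^7 × (13300)² = 1.393 × 10^15 J

E ≈ 1.39 × 10^15 J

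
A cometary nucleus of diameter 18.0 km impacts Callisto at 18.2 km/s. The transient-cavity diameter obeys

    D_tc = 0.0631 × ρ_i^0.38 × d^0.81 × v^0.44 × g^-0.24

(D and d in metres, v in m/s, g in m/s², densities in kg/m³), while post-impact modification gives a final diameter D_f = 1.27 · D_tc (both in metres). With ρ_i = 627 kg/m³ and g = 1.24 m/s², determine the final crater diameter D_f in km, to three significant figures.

In SI: d = 18000 m, v = 18200 m/s.
ρ_i^0.38 = 627^0.38 = 11.56
d^0.81 = 18000^0.81 = 2798
v^0.44 = 18200^0.44 = 74.89
g^-0.24 = 1.24^-0.24 = 0.9497
D_tc = 0.0631 × 11.56 × 2798 × 74.89 × 0.9497 = 1.452 × 10^5 m
D_f = 1.27 × 1.452 × 10^5 = 1.844 × 10^5 m
     = 184.4 km

D_f ≈ 184 km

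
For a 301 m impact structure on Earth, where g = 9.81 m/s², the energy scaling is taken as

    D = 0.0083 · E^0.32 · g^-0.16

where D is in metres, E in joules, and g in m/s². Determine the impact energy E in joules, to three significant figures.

Rearranging: E = [D / (0.0083 · g^-0.16)]^(1/0.32).
g^-0.16 = 9.81^-0.16 = 0.6940
D / (0.0083 × 0.6940) = 301 / (5.760 × 10^-3) = 5.226 × 10^4
E = (5.226 × 10^4)^3.125 = 5.550 × 10^14 J

E ≈ 5.55 × 10^14 J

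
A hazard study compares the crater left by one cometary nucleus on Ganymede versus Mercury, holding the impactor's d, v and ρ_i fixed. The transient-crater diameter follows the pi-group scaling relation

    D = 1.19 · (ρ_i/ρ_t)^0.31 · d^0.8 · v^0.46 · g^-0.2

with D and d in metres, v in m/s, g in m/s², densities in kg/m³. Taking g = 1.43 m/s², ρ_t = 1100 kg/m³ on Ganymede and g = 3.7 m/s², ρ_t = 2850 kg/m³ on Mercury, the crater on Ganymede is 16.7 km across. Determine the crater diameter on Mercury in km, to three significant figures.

D ≈ 10.3 km

The impactor-only factors (d, v, ρ_i) cancel in the ratio, leaving D_Mercury/D_Ganymede = (g_Mercury/g_Ganymede)^-0.2 · (ρ_t,Ganymede/ρ_t,Mercury)^0.31.
(3.7/1.43)^-0.2 = 2.587^-0.2 = 0.8269
(1100/2850)^0.31 = 0.3860^0.31 = 0.7445
Ratio = 0.8269 × 0.7445 = 0.6156
D_Mercury = 0.6156 × 16.7 km = 10.3 km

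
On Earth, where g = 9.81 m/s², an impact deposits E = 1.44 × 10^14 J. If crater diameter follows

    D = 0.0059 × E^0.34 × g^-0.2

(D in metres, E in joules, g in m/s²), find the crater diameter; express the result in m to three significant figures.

D ≈ 243 m

E^0.34 = (1.44 × 10^14)^0.34 = 6.514 × 10^4
g^-0.2 = 9.81^-0.2 = 0.6334
D = 0.0059 × 6.514 × 10^4 × 0.6334 = 243.4 m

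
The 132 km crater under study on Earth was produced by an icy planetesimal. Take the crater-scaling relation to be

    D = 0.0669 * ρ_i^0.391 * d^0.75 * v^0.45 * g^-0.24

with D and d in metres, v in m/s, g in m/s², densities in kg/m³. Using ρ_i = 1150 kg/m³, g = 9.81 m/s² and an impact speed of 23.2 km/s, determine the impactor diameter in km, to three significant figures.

d ≈ 31.3 km

Rearranging for d: d = [D / (0.0669 · 1150^0.391 · 23200^0.45 · 9.81^-0.24)]^(1/0.75).
D = 132000 m.
1150^0.391 = 15.73
23200^0.45 = 92.14
9.81^-0.24 = 0.5781
Denominator = 0.0669 × 15.73 × 92.14 × 0.5781 = 56.05
D / 56.05 = 132000 / 56.05 = 2355
d = 2355^(1/0.75) = 2355^1.3333 = 31324 m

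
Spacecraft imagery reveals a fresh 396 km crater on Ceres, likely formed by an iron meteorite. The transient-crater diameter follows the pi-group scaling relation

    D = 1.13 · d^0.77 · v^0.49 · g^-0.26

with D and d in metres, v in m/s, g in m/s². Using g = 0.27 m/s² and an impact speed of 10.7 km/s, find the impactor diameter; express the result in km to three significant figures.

Rearranging for d: d = [D / (1.13 · 10700^0.49 · 0.27^-0.26)]^(1/0.77).
D = 396000 m.
10700^0.49 = 94.28
0.27^-0.26 = 1.406
Denominator = 1.13 × 94.28 × 1.406 = 149.8
D / 149.8 = 396000 / 149.8 = 2644
d = 2644^(1/0.77) = 2644^1.2987 = 27829 m

d ≈ 27.8 km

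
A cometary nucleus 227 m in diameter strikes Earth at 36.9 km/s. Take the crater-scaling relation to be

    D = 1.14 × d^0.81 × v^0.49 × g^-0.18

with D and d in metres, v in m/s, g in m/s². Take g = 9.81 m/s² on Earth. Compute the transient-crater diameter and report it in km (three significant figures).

In SI units: v = 36900 m/s.
d^0.81 = 227^0.81 = 80.98
v^0.49 = 36900^0.49 = 172.9
g^-0.18 = 9.81^-0.18 = 0.6630
D = 1.14 × 80.98 × 172.9 × 0.6630 = 10583 m
   = 10.58 km

D ≈ 10.6 km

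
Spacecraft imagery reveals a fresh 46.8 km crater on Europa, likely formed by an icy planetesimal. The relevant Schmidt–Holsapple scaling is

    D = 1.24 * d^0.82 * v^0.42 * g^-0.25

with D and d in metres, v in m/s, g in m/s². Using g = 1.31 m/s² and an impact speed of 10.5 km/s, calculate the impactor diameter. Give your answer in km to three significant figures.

d ≈ 3.61 km

Rearranging for d: d = [D / (1.24 · 10500^0.42 · 1.31^-0.25)]^(1/0.82).
D = 46800 m.
10500^0.42 = 48.85
1.31^-0.25 = 0.9347
Denominator = 1.24 × 48.85 × 0.9347 = 56.62
D / 56.62 = 46800 / 56.62 = 826.6
d = 826.6^(1/0.82) = 826.6^1.2195 = 3611 m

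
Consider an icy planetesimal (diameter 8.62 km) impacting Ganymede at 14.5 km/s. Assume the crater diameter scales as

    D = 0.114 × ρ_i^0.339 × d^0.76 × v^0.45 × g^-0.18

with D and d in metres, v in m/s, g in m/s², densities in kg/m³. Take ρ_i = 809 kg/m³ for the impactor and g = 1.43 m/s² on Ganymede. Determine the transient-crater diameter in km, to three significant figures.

In SI units: d = 8620 m, v = 14500 m/s.
ρ_i^0.339 = 809^0.339 = 9.678
d^0.76 = 8620^0.76 = 979.5
v^0.45 = 14500^0.45 = 74.58
g^-0.18 = 1.43^-0.18 = 0.9376
D = 0.114 × 9.678 × 979.5 × 74.58 × 0.9376 = 75567 m
   = 75.57 km

D ≈ 75.6 km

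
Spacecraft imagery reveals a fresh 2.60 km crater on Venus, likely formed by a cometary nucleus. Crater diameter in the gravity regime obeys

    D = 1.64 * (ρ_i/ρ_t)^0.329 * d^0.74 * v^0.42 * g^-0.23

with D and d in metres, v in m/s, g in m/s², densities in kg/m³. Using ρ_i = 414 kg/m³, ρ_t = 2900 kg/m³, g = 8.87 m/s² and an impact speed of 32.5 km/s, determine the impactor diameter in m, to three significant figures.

Rearranging for d: d = [D / (1.64 · (414/2900)^0.329 · 32500^0.42 · 8.87^-0.23)]^(1/0.74).
D = 2600 m.
(414/2900)^0.329 = 0.5271
32500^0.42 = 78.52
8.87^-0.23 = 0.6053
Denominator = 1.64 × 0.5271 × 78.52 × 0.6053 = 41.09
D / 41.09 = 2600 / 41.09 = 63.28
d = 63.28^(1/0.74) = 63.28^1.3514 = 271.8 m

d ≈ 272 m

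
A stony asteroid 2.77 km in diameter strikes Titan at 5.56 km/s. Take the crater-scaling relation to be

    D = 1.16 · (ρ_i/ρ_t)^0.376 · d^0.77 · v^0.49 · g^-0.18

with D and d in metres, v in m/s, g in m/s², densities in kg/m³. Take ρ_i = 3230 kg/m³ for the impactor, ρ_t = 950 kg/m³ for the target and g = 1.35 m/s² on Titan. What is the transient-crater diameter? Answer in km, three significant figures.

In SI units: d = 2770 m, v = 5560 m/s.
(ρ_i/ρ_t)^0.376 = (3230/950)^0.376 = 1.584
d^0.77 = 2770^0.77 = 447.4
v^0.49 = 5560^0.49 = 68.40
g^-0.18 = 1.35^-0.18 = 0.9474
D = 1.16 × 1.584 × 447.4 × 68.40 × 0.9474 = 53272 m
   = 53.27 km

D ≈ 53.3 km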